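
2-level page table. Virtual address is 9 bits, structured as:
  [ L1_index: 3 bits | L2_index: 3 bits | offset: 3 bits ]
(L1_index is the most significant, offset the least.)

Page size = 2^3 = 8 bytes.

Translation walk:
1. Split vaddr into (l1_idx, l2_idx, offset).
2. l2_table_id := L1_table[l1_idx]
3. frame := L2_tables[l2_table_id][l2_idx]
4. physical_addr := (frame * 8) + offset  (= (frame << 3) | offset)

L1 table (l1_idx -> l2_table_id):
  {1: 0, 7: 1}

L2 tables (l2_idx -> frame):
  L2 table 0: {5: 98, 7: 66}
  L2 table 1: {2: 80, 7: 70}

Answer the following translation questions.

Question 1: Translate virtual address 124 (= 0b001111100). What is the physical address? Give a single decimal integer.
vaddr = 124 = 0b001111100
Split: l1_idx=1, l2_idx=7, offset=4
L1[1] = 0
L2[0][7] = 66
paddr = 66 * 8 + 4 = 532

Answer: 532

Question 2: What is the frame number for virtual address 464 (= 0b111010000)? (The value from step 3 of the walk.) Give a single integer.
vaddr = 464: l1_idx=7, l2_idx=2
L1[7] = 1; L2[1][2] = 80

Answer: 80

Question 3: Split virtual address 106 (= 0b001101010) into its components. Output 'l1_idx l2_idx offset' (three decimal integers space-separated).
vaddr = 106 = 0b001101010
  top 3 bits -> l1_idx = 1
  next 3 bits -> l2_idx = 5
  bottom 3 bits -> offset = 2

Answer: 1 5 2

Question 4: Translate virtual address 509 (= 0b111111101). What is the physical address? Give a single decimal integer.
vaddr = 509 = 0b111111101
Split: l1_idx=7, l2_idx=7, offset=5
L1[7] = 1
L2[1][7] = 70
paddr = 70 * 8 + 5 = 565

Answer: 565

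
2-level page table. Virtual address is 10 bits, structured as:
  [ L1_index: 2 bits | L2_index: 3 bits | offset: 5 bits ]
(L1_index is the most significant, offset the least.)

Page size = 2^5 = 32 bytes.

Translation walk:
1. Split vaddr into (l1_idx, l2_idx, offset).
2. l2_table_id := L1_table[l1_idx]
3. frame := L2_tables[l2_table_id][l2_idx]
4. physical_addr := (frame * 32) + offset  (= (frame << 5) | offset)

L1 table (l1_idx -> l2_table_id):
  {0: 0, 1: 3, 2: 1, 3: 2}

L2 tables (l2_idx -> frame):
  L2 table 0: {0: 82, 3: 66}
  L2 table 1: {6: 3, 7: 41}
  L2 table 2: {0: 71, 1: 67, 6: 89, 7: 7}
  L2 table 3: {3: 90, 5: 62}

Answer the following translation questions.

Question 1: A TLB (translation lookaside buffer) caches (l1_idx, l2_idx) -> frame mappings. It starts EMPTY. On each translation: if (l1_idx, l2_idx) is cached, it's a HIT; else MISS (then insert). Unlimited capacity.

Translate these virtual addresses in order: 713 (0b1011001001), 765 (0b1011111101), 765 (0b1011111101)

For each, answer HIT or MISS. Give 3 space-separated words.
vaddr=713: (2,6) not in TLB -> MISS, insert
vaddr=765: (2,7) not in TLB -> MISS, insert
vaddr=765: (2,7) in TLB -> HIT

Answer: MISS MISS HIT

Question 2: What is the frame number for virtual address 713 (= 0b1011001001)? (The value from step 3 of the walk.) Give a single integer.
Answer: 3

Derivation:
vaddr = 713: l1_idx=2, l2_idx=6
L1[2] = 1; L2[1][6] = 3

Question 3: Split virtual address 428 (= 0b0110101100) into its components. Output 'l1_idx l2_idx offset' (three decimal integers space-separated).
Answer: 1 5 12

Derivation:
vaddr = 428 = 0b0110101100
  top 2 bits -> l1_idx = 1
  next 3 bits -> l2_idx = 5
  bottom 5 bits -> offset = 12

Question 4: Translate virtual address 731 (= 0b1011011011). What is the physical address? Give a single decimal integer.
vaddr = 731 = 0b1011011011
Split: l1_idx=2, l2_idx=6, offset=27
L1[2] = 1
L2[1][6] = 3
paddr = 3 * 32 + 27 = 123

Answer: 123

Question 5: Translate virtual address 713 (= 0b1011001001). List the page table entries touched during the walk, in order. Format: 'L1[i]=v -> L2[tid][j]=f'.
vaddr = 713 = 0b1011001001
Split: l1_idx=2, l2_idx=6, offset=9

Answer: L1[2]=1 -> L2[1][6]=3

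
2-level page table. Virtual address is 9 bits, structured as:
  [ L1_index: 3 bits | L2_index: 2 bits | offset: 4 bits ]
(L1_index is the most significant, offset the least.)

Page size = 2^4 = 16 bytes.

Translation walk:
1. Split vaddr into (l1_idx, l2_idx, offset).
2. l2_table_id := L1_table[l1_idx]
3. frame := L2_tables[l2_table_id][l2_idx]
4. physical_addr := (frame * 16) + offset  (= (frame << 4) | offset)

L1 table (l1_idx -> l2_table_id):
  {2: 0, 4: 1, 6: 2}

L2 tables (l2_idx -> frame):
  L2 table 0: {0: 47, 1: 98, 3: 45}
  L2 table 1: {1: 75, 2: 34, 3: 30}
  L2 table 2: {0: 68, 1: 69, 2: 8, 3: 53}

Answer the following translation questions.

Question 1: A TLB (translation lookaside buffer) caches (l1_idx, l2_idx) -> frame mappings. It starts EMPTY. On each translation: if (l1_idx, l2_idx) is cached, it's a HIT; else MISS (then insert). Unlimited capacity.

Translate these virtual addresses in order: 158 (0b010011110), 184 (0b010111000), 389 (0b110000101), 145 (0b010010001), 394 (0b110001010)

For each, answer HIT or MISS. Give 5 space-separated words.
Answer: MISS MISS MISS HIT HIT

Derivation:
vaddr=158: (2,1) not in TLB -> MISS, insert
vaddr=184: (2,3) not in TLB -> MISS, insert
vaddr=389: (6,0) not in TLB -> MISS, insert
vaddr=145: (2,1) in TLB -> HIT
vaddr=394: (6,0) in TLB -> HIT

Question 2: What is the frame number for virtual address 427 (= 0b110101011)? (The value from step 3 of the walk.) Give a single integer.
vaddr = 427: l1_idx=6, l2_idx=2
L1[6] = 2; L2[2][2] = 8

Answer: 8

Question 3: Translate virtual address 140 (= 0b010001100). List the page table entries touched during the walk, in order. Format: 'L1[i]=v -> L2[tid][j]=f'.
vaddr = 140 = 0b010001100
Split: l1_idx=2, l2_idx=0, offset=12

Answer: L1[2]=0 -> L2[0][0]=47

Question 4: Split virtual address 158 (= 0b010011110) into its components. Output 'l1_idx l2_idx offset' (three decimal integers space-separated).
Answer: 2 1 14

Derivation:
vaddr = 158 = 0b010011110
  top 3 bits -> l1_idx = 2
  next 2 bits -> l2_idx = 1
  bottom 4 bits -> offset = 14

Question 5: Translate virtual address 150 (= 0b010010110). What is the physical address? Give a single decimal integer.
vaddr = 150 = 0b010010110
Split: l1_idx=2, l2_idx=1, offset=6
L1[2] = 0
L2[0][1] = 98
paddr = 98 * 16 + 6 = 1574

Answer: 1574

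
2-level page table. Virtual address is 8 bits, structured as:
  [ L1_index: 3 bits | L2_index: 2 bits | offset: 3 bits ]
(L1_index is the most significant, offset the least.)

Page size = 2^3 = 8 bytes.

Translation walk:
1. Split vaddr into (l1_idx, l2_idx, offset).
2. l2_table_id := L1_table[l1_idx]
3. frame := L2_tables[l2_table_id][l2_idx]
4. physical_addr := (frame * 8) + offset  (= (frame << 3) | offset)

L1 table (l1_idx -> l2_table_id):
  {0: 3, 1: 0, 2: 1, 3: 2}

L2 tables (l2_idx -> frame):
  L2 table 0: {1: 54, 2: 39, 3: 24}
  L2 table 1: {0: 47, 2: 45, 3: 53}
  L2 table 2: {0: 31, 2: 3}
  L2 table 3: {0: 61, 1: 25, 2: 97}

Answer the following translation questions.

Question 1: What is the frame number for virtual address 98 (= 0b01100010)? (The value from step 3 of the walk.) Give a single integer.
Answer: 31

Derivation:
vaddr = 98: l1_idx=3, l2_idx=0
L1[3] = 2; L2[2][0] = 31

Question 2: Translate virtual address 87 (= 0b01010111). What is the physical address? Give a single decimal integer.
Answer: 367

Derivation:
vaddr = 87 = 0b01010111
Split: l1_idx=2, l2_idx=2, offset=7
L1[2] = 1
L2[1][2] = 45
paddr = 45 * 8 + 7 = 367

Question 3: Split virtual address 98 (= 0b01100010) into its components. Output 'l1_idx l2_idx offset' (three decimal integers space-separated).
vaddr = 98 = 0b01100010
  top 3 bits -> l1_idx = 3
  next 2 bits -> l2_idx = 0
  bottom 3 bits -> offset = 2

Answer: 3 0 2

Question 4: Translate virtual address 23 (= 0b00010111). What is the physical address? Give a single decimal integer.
vaddr = 23 = 0b00010111
Split: l1_idx=0, l2_idx=2, offset=7
L1[0] = 3
L2[3][2] = 97
paddr = 97 * 8 + 7 = 783

Answer: 783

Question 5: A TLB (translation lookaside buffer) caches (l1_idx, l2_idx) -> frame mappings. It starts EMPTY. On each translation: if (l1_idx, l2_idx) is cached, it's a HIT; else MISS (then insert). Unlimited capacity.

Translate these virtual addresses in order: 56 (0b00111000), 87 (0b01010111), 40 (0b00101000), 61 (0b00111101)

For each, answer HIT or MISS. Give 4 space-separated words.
vaddr=56: (1,3) not in TLB -> MISS, insert
vaddr=87: (2,2) not in TLB -> MISS, insert
vaddr=40: (1,1) not in TLB -> MISS, insert
vaddr=61: (1,3) in TLB -> HIT

Answer: MISS MISS MISS HIT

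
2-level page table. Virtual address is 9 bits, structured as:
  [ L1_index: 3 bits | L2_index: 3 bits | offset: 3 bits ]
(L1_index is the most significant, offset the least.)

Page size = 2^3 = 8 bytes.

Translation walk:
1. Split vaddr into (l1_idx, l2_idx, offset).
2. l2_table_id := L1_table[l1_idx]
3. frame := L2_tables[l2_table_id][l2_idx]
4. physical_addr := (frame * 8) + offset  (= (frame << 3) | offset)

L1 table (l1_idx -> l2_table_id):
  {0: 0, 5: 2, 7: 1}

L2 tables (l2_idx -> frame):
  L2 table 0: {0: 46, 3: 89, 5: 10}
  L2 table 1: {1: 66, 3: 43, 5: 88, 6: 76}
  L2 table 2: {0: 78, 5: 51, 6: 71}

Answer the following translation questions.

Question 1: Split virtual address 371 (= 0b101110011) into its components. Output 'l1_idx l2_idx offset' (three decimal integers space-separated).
vaddr = 371 = 0b101110011
  top 3 bits -> l1_idx = 5
  next 3 bits -> l2_idx = 6
  bottom 3 bits -> offset = 3

Answer: 5 6 3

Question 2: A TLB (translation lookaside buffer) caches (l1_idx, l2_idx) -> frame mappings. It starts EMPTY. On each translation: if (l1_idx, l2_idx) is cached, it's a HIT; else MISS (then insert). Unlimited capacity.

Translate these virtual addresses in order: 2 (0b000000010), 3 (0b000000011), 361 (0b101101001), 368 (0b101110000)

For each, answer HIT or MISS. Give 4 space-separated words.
vaddr=2: (0,0) not in TLB -> MISS, insert
vaddr=3: (0,0) in TLB -> HIT
vaddr=361: (5,5) not in TLB -> MISS, insert
vaddr=368: (5,6) not in TLB -> MISS, insert

Answer: MISS HIT MISS MISS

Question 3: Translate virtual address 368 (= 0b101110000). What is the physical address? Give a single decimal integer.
Answer: 568

Derivation:
vaddr = 368 = 0b101110000
Split: l1_idx=5, l2_idx=6, offset=0
L1[5] = 2
L2[2][6] = 71
paddr = 71 * 8 + 0 = 568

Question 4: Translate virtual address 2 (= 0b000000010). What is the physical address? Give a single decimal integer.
vaddr = 2 = 0b000000010
Split: l1_idx=0, l2_idx=0, offset=2
L1[0] = 0
L2[0][0] = 46
paddr = 46 * 8 + 2 = 370

Answer: 370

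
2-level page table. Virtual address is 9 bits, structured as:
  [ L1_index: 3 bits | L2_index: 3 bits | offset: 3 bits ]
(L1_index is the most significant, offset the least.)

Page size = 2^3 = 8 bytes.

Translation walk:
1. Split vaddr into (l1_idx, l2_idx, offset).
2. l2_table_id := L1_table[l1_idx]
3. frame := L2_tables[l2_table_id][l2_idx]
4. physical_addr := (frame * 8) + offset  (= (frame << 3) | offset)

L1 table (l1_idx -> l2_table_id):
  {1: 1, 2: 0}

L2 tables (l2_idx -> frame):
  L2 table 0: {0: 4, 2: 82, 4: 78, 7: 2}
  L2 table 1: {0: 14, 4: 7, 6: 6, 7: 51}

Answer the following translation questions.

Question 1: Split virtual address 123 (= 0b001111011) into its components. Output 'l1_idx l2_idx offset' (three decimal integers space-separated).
vaddr = 123 = 0b001111011
  top 3 bits -> l1_idx = 1
  next 3 bits -> l2_idx = 7
  bottom 3 bits -> offset = 3

Answer: 1 7 3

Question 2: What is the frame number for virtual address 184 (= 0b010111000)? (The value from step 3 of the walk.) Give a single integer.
Answer: 2

Derivation:
vaddr = 184: l1_idx=2, l2_idx=7
L1[2] = 0; L2[0][7] = 2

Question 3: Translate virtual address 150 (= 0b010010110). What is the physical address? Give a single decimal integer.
Answer: 662

Derivation:
vaddr = 150 = 0b010010110
Split: l1_idx=2, l2_idx=2, offset=6
L1[2] = 0
L2[0][2] = 82
paddr = 82 * 8 + 6 = 662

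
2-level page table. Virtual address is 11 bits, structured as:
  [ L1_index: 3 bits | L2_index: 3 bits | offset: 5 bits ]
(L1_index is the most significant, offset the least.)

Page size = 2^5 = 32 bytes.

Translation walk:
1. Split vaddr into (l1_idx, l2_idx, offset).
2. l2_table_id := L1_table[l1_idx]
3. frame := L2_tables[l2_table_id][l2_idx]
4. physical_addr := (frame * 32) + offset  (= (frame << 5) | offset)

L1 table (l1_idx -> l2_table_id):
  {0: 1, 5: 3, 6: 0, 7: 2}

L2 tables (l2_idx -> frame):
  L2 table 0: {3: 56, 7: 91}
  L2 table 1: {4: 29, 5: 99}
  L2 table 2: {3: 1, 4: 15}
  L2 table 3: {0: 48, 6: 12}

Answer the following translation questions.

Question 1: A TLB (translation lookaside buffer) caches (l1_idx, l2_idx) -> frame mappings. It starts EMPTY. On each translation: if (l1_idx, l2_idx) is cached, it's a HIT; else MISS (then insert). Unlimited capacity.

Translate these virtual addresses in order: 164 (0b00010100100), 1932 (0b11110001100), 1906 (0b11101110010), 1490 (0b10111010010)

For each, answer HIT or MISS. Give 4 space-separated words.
vaddr=164: (0,5) not in TLB -> MISS, insert
vaddr=1932: (7,4) not in TLB -> MISS, insert
vaddr=1906: (7,3) not in TLB -> MISS, insert
vaddr=1490: (5,6) not in TLB -> MISS, insert

Answer: MISS MISS MISS MISS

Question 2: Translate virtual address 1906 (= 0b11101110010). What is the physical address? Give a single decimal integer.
vaddr = 1906 = 0b11101110010
Split: l1_idx=7, l2_idx=3, offset=18
L1[7] = 2
L2[2][3] = 1
paddr = 1 * 32 + 18 = 50

Answer: 50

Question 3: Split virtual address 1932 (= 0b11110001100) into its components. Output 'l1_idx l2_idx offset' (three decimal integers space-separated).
vaddr = 1932 = 0b11110001100
  top 3 bits -> l1_idx = 7
  next 3 bits -> l2_idx = 4
  bottom 5 bits -> offset = 12

Answer: 7 4 12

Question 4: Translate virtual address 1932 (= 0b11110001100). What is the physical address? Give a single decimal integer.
vaddr = 1932 = 0b11110001100
Split: l1_idx=7, l2_idx=4, offset=12
L1[7] = 2
L2[2][4] = 15
paddr = 15 * 32 + 12 = 492

Answer: 492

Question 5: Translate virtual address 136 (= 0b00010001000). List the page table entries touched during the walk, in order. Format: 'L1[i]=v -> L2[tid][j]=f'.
Answer: L1[0]=1 -> L2[1][4]=29

Derivation:
vaddr = 136 = 0b00010001000
Split: l1_idx=0, l2_idx=4, offset=8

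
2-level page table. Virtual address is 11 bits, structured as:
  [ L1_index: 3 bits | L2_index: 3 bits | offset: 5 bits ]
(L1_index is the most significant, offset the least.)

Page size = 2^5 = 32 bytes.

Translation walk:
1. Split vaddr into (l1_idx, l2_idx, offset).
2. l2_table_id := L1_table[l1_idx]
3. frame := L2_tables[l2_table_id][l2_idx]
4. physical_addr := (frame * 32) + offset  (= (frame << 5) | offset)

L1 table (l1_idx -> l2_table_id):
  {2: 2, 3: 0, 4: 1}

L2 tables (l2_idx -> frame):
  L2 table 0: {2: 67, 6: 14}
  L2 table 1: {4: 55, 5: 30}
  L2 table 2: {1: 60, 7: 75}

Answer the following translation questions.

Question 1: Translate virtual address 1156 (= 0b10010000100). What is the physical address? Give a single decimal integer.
Answer: 1764

Derivation:
vaddr = 1156 = 0b10010000100
Split: l1_idx=4, l2_idx=4, offset=4
L1[4] = 1
L2[1][4] = 55
paddr = 55 * 32 + 4 = 1764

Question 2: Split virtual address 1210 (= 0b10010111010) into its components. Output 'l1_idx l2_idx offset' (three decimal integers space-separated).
Answer: 4 5 26

Derivation:
vaddr = 1210 = 0b10010111010
  top 3 bits -> l1_idx = 4
  next 3 bits -> l2_idx = 5
  bottom 5 bits -> offset = 26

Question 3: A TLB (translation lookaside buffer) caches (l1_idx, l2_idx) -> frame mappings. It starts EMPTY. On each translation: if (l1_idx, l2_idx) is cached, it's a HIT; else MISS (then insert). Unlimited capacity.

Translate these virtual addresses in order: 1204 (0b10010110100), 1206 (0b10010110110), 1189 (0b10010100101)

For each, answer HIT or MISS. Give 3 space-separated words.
vaddr=1204: (4,5) not in TLB -> MISS, insert
vaddr=1206: (4,5) in TLB -> HIT
vaddr=1189: (4,5) in TLB -> HIT

Answer: MISS HIT HIT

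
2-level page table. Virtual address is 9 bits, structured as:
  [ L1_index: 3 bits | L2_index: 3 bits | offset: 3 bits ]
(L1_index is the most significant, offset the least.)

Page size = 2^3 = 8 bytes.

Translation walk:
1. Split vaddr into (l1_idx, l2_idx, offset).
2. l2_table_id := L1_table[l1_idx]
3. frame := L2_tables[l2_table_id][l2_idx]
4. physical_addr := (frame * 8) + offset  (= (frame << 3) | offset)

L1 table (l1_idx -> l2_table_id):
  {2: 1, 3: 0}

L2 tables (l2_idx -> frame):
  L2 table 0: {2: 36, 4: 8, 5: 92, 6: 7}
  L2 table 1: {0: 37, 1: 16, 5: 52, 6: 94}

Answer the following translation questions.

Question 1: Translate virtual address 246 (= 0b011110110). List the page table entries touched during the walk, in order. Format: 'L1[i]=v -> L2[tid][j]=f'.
vaddr = 246 = 0b011110110
Split: l1_idx=3, l2_idx=6, offset=6

Answer: L1[3]=0 -> L2[0][6]=7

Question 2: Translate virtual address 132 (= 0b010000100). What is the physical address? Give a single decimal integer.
vaddr = 132 = 0b010000100
Split: l1_idx=2, l2_idx=0, offset=4
L1[2] = 1
L2[1][0] = 37
paddr = 37 * 8 + 4 = 300

Answer: 300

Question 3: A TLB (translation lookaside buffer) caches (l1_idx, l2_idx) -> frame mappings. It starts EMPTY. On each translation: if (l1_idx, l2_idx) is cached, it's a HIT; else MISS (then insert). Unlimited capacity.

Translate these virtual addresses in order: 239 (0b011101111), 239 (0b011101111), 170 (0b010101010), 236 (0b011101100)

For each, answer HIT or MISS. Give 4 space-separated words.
Answer: MISS HIT MISS HIT

Derivation:
vaddr=239: (3,5) not in TLB -> MISS, insert
vaddr=239: (3,5) in TLB -> HIT
vaddr=170: (2,5) not in TLB -> MISS, insert
vaddr=236: (3,5) in TLB -> HIT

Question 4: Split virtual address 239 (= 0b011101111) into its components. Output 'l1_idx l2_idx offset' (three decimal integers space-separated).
Answer: 3 5 7

Derivation:
vaddr = 239 = 0b011101111
  top 3 bits -> l1_idx = 3
  next 3 bits -> l2_idx = 5
  bottom 3 bits -> offset = 7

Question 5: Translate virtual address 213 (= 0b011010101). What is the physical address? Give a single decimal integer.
Answer: 293

Derivation:
vaddr = 213 = 0b011010101
Split: l1_idx=3, l2_idx=2, offset=5
L1[3] = 0
L2[0][2] = 36
paddr = 36 * 8 + 5 = 293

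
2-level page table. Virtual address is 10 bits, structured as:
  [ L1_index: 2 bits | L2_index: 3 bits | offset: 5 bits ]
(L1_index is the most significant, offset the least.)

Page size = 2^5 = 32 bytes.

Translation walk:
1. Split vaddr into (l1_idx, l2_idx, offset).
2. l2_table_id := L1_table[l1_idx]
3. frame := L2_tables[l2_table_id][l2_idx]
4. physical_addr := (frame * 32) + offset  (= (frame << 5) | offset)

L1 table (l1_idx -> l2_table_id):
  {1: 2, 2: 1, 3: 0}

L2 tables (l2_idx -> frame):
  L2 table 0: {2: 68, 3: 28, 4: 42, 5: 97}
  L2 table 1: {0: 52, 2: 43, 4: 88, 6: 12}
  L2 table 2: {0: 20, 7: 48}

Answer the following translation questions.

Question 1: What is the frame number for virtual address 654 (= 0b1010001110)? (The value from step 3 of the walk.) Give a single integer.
Answer: 88

Derivation:
vaddr = 654: l1_idx=2, l2_idx=4
L1[2] = 1; L2[1][4] = 88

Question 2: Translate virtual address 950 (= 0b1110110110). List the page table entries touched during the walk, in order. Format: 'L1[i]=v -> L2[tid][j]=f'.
Answer: L1[3]=0 -> L2[0][5]=97

Derivation:
vaddr = 950 = 0b1110110110
Split: l1_idx=3, l2_idx=5, offset=22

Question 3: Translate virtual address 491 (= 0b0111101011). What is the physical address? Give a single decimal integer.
Answer: 1547

Derivation:
vaddr = 491 = 0b0111101011
Split: l1_idx=1, l2_idx=7, offset=11
L1[1] = 2
L2[2][7] = 48
paddr = 48 * 32 + 11 = 1547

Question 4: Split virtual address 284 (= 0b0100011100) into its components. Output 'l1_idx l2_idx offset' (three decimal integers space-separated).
Answer: 1 0 28

Derivation:
vaddr = 284 = 0b0100011100
  top 2 bits -> l1_idx = 1
  next 3 bits -> l2_idx = 0
  bottom 5 bits -> offset = 28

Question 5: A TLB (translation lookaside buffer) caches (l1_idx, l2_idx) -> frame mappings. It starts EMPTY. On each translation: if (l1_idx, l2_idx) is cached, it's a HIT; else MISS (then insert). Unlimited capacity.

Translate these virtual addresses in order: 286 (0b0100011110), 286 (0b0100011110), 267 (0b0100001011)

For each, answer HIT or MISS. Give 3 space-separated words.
Answer: MISS HIT HIT

Derivation:
vaddr=286: (1,0) not in TLB -> MISS, insert
vaddr=286: (1,0) in TLB -> HIT
vaddr=267: (1,0) in TLB -> HIT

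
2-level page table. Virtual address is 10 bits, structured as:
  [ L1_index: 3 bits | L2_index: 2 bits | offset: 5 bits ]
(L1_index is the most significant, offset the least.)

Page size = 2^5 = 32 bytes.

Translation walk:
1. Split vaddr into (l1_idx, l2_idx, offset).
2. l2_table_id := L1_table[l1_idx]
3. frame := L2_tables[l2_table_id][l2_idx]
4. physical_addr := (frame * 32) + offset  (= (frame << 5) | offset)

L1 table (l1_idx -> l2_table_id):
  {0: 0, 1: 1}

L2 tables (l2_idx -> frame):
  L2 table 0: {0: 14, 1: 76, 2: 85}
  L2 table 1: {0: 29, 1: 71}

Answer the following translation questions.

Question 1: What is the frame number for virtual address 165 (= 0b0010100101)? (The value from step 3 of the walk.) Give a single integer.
Answer: 71

Derivation:
vaddr = 165: l1_idx=1, l2_idx=1
L1[1] = 1; L2[1][1] = 71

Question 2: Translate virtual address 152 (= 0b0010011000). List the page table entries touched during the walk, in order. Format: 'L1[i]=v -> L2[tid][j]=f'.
vaddr = 152 = 0b0010011000
Split: l1_idx=1, l2_idx=0, offset=24

Answer: L1[1]=1 -> L2[1][0]=29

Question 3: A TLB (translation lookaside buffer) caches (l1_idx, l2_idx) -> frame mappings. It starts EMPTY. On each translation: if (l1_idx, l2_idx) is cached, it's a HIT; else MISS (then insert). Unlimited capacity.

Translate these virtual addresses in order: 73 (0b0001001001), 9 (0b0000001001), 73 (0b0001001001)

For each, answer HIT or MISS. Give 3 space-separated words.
Answer: MISS MISS HIT

Derivation:
vaddr=73: (0,2) not in TLB -> MISS, insert
vaddr=9: (0,0) not in TLB -> MISS, insert
vaddr=73: (0,2) in TLB -> HIT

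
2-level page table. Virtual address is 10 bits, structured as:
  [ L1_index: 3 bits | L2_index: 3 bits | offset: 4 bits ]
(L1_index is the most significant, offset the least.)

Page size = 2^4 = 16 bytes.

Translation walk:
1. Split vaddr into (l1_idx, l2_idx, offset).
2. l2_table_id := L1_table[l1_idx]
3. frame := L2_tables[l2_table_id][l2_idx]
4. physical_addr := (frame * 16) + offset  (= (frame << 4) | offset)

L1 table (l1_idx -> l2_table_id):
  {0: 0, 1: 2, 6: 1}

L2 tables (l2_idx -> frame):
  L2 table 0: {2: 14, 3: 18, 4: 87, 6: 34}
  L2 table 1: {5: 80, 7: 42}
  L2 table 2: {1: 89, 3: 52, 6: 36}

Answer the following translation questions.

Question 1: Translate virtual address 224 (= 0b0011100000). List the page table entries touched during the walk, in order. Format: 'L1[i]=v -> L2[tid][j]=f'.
Answer: L1[1]=2 -> L2[2][6]=36

Derivation:
vaddr = 224 = 0b0011100000
Split: l1_idx=1, l2_idx=6, offset=0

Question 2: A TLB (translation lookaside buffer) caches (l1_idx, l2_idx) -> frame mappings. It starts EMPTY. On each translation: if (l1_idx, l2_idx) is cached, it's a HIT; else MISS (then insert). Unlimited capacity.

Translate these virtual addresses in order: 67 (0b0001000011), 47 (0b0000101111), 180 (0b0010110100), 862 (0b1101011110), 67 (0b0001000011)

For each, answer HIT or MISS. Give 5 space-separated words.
vaddr=67: (0,4) not in TLB -> MISS, insert
vaddr=47: (0,2) not in TLB -> MISS, insert
vaddr=180: (1,3) not in TLB -> MISS, insert
vaddr=862: (6,5) not in TLB -> MISS, insert
vaddr=67: (0,4) in TLB -> HIT

Answer: MISS MISS MISS MISS HIT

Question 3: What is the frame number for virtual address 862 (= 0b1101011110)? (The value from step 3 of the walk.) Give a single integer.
vaddr = 862: l1_idx=6, l2_idx=5
L1[6] = 1; L2[1][5] = 80

Answer: 80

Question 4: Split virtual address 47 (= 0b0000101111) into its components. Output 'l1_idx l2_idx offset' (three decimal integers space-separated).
vaddr = 47 = 0b0000101111
  top 3 bits -> l1_idx = 0
  next 3 bits -> l2_idx = 2
  bottom 4 bits -> offset = 15

Answer: 0 2 15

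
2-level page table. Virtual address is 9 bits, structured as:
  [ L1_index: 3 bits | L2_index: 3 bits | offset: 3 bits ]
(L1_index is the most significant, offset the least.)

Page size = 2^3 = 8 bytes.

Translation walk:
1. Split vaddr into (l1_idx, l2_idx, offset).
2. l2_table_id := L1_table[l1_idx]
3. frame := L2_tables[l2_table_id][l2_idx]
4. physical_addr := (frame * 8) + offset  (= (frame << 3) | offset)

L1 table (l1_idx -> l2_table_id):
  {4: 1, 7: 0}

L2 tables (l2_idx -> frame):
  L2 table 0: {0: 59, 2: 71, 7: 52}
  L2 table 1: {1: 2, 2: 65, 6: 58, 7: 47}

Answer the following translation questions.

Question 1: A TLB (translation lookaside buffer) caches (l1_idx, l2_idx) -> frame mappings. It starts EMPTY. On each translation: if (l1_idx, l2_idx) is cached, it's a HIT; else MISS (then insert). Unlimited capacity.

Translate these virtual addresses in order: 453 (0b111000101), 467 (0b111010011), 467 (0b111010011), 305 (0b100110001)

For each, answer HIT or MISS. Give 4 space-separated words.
Answer: MISS MISS HIT MISS

Derivation:
vaddr=453: (7,0) not in TLB -> MISS, insert
vaddr=467: (7,2) not in TLB -> MISS, insert
vaddr=467: (7,2) in TLB -> HIT
vaddr=305: (4,6) not in TLB -> MISS, insert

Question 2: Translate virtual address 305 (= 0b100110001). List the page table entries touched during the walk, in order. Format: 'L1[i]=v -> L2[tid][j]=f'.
vaddr = 305 = 0b100110001
Split: l1_idx=4, l2_idx=6, offset=1

Answer: L1[4]=1 -> L2[1][6]=58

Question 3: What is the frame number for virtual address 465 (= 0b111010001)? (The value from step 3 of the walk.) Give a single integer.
vaddr = 465: l1_idx=7, l2_idx=2
L1[7] = 0; L2[0][2] = 71

Answer: 71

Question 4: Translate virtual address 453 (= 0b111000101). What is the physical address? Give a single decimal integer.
vaddr = 453 = 0b111000101
Split: l1_idx=7, l2_idx=0, offset=5
L1[7] = 0
L2[0][0] = 59
paddr = 59 * 8 + 5 = 477

Answer: 477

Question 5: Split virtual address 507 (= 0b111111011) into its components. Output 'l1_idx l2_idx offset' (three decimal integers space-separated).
vaddr = 507 = 0b111111011
  top 3 bits -> l1_idx = 7
  next 3 bits -> l2_idx = 7
  bottom 3 bits -> offset = 3

Answer: 7 7 3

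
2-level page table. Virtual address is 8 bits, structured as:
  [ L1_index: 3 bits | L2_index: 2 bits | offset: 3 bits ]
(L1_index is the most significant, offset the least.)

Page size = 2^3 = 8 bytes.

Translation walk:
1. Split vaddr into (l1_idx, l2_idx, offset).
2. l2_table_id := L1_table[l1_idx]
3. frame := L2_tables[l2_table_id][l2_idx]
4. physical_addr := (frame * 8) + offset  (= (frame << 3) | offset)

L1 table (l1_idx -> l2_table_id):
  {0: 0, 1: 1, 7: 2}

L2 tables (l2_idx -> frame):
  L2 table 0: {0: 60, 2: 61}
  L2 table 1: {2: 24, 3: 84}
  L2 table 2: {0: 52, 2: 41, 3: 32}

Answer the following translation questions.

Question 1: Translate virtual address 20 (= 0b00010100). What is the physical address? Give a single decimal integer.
vaddr = 20 = 0b00010100
Split: l1_idx=0, l2_idx=2, offset=4
L1[0] = 0
L2[0][2] = 61
paddr = 61 * 8 + 4 = 492

Answer: 492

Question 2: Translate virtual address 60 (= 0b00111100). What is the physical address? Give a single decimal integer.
Answer: 676

Derivation:
vaddr = 60 = 0b00111100
Split: l1_idx=1, l2_idx=3, offset=4
L1[1] = 1
L2[1][3] = 84
paddr = 84 * 8 + 4 = 676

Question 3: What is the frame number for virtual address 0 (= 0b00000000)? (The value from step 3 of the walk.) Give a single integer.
Answer: 60

Derivation:
vaddr = 0: l1_idx=0, l2_idx=0
L1[0] = 0; L2[0][0] = 60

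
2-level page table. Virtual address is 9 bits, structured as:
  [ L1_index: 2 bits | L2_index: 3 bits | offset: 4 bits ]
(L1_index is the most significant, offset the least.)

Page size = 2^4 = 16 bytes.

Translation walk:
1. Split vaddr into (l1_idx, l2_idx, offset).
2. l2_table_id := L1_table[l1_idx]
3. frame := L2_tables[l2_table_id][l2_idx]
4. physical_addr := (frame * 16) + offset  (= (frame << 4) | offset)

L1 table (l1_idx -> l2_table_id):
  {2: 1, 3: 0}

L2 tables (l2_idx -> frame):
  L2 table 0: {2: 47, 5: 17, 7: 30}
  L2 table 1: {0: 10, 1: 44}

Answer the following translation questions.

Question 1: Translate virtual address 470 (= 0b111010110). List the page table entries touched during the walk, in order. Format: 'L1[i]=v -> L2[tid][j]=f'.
Answer: L1[3]=0 -> L2[0][5]=17

Derivation:
vaddr = 470 = 0b111010110
Split: l1_idx=3, l2_idx=5, offset=6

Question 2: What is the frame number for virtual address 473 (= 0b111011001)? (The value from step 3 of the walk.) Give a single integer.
Answer: 17

Derivation:
vaddr = 473: l1_idx=3, l2_idx=5
L1[3] = 0; L2[0][5] = 17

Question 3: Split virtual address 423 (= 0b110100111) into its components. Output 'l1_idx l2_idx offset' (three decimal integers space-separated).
Answer: 3 2 7

Derivation:
vaddr = 423 = 0b110100111
  top 2 bits -> l1_idx = 3
  next 3 bits -> l2_idx = 2
  bottom 4 bits -> offset = 7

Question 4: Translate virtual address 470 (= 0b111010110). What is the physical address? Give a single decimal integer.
vaddr = 470 = 0b111010110
Split: l1_idx=3, l2_idx=5, offset=6
L1[3] = 0
L2[0][5] = 17
paddr = 17 * 16 + 6 = 278

Answer: 278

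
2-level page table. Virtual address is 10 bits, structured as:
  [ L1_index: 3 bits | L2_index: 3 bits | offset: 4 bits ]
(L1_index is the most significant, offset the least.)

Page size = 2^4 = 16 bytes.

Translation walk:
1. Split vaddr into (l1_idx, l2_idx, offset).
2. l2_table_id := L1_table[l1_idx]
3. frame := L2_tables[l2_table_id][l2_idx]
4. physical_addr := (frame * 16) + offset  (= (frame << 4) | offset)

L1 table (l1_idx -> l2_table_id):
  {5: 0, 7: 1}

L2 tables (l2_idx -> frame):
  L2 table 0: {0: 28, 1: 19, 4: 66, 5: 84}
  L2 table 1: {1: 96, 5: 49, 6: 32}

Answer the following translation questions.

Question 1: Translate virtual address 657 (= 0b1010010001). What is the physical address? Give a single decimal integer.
vaddr = 657 = 0b1010010001
Split: l1_idx=5, l2_idx=1, offset=1
L1[5] = 0
L2[0][1] = 19
paddr = 19 * 16 + 1 = 305

Answer: 305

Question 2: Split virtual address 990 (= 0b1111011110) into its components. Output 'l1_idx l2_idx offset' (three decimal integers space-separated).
Answer: 7 5 14

Derivation:
vaddr = 990 = 0b1111011110
  top 3 bits -> l1_idx = 7
  next 3 bits -> l2_idx = 5
  bottom 4 bits -> offset = 14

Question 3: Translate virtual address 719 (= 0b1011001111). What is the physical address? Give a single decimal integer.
Answer: 1071

Derivation:
vaddr = 719 = 0b1011001111
Split: l1_idx=5, l2_idx=4, offset=15
L1[5] = 0
L2[0][4] = 66
paddr = 66 * 16 + 15 = 1071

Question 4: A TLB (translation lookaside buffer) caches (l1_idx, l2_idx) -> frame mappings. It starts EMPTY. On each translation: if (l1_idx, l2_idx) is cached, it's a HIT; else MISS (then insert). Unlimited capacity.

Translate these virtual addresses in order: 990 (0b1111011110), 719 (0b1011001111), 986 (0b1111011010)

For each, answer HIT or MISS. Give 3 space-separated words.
Answer: MISS MISS HIT

Derivation:
vaddr=990: (7,5) not in TLB -> MISS, insert
vaddr=719: (5,4) not in TLB -> MISS, insert
vaddr=986: (7,5) in TLB -> HIT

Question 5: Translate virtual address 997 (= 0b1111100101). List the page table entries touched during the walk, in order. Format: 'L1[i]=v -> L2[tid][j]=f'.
vaddr = 997 = 0b1111100101
Split: l1_idx=7, l2_idx=6, offset=5

Answer: L1[7]=1 -> L2[1][6]=32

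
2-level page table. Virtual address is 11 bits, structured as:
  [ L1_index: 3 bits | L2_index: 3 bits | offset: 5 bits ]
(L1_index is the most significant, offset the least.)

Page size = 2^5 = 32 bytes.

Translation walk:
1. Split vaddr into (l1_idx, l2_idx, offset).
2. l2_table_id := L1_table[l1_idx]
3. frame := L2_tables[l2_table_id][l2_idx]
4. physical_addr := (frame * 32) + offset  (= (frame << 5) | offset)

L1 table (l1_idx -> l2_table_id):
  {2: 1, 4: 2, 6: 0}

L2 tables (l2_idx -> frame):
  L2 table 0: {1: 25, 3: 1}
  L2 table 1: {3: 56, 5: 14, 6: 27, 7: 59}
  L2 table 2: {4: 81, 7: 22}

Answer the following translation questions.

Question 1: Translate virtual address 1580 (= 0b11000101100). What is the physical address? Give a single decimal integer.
Answer: 812

Derivation:
vaddr = 1580 = 0b11000101100
Split: l1_idx=6, l2_idx=1, offset=12
L1[6] = 0
L2[0][1] = 25
paddr = 25 * 32 + 12 = 812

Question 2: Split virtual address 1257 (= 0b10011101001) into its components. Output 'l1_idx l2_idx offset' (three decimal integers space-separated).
Answer: 4 7 9

Derivation:
vaddr = 1257 = 0b10011101001
  top 3 bits -> l1_idx = 4
  next 3 bits -> l2_idx = 7
  bottom 5 bits -> offset = 9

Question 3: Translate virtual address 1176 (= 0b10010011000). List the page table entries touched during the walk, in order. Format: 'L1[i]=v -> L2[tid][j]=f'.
vaddr = 1176 = 0b10010011000
Split: l1_idx=4, l2_idx=4, offset=24

Answer: L1[4]=2 -> L2[2][4]=81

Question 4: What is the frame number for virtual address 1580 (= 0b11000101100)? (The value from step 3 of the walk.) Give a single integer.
Answer: 25

Derivation:
vaddr = 1580: l1_idx=6, l2_idx=1
L1[6] = 0; L2[0][1] = 25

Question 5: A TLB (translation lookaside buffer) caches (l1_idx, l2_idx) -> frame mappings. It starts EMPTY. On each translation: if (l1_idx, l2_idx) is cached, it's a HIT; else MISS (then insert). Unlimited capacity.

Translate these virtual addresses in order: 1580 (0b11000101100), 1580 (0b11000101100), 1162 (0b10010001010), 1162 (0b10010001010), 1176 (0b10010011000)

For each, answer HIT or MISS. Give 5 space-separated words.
vaddr=1580: (6,1) not in TLB -> MISS, insert
vaddr=1580: (6,1) in TLB -> HIT
vaddr=1162: (4,4) not in TLB -> MISS, insert
vaddr=1162: (4,4) in TLB -> HIT
vaddr=1176: (4,4) in TLB -> HIT

Answer: MISS HIT MISS HIT HIT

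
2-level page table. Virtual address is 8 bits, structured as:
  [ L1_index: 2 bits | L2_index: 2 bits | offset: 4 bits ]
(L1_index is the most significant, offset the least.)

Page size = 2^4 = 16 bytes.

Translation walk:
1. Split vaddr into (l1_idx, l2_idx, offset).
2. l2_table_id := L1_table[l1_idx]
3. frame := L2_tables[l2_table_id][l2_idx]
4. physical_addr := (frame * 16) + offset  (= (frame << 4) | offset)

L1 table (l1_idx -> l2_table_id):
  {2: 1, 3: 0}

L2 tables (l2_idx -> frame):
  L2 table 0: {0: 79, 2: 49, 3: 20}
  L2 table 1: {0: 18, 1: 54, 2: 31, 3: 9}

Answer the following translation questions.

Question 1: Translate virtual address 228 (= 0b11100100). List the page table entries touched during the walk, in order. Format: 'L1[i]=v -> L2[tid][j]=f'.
vaddr = 228 = 0b11100100
Split: l1_idx=3, l2_idx=2, offset=4

Answer: L1[3]=0 -> L2[0][2]=49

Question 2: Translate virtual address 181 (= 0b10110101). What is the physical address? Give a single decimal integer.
Answer: 149

Derivation:
vaddr = 181 = 0b10110101
Split: l1_idx=2, l2_idx=3, offset=5
L1[2] = 1
L2[1][3] = 9
paddr = 9 * 16 + 5 = 149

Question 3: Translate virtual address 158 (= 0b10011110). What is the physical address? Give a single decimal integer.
Answer: 878

Derivation:
vaddr = 158 = 0b10011110
Split: l1_idx=2, l2_idx=1, offset=14
L1[2] = 1
L2[1][1] = 54
paddr = 54 * 16 + 14 = 878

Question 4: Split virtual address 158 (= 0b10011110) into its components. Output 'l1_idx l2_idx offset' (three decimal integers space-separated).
vaddr = 158 = 0b10011110
  top 2 bits -> l1_idx = 2
  next 2 bits -> l2_idx = 1
  bottom 4 bits -> offset = 14

Answer: 2 1 14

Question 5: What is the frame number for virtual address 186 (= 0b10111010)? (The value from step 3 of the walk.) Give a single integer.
Answer: 9

Derivation:
vaddr = 186: l1_idx=2, l2_idx=3
L1[2] = 1; L2[1][3] = 9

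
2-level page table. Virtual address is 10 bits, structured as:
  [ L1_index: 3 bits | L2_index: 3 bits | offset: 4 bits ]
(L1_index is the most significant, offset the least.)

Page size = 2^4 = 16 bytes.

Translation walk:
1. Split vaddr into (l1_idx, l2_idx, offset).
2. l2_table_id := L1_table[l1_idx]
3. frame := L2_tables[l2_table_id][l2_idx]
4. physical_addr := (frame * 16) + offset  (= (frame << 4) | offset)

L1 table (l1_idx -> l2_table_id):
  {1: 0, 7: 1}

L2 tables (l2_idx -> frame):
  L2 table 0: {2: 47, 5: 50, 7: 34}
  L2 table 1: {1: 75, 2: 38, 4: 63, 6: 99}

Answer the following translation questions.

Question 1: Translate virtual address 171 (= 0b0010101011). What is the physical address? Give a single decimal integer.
vaddr = 171 = 0b0010101011
Split: l1_idx=1, l2_idx=2, offset=11
L1[1] = 0
L2[0][2] = 47
paddr = 47 * 16 + 11 = 763

Answer: 763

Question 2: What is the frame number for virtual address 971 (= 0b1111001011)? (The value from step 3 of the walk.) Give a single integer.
Answer: 63

Derivation:
vaddr = 971: l1_idx=7, l2_idx=4
L1[7] = 1; L2[1][4] = 63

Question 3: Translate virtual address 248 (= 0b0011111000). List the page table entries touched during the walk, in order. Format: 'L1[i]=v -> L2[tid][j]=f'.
Answer: L1[1]=0 -> L2[0][7]=34

Derivation:
vaddr = 248 = 0b0011111000
Split: l1_idx=1, l2_idx=7, offset=8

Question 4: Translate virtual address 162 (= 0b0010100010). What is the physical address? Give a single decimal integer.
vaddr = 162 = 0b0010100010
Split: l1_idx=1, l2_idx=2, offset=2
L1[1] = 0
L2[0][2] = 47
paddr = 47 * 16 + 2 = 754

Answer: 754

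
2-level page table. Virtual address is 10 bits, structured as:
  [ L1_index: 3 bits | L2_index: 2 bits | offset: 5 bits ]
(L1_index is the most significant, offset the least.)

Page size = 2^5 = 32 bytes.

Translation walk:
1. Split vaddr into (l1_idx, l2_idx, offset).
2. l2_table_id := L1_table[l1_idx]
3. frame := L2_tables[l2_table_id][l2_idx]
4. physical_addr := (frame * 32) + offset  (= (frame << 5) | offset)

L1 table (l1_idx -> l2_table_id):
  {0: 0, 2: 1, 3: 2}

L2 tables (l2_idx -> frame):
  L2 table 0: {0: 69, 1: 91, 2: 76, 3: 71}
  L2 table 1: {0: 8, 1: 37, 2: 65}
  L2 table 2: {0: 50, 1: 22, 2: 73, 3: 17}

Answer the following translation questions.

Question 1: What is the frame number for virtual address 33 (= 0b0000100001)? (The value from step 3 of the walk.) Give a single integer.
Answer: 91

Derivation:
vaddr = 33: l1_idx=0, l2_idx=1
L1[0] = 0; L2[0][1] = 91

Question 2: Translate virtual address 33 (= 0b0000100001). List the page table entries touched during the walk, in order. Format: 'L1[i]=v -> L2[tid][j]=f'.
vaddr = 33 = 0b0000100001
Split: l1_idx=0, l2_idx=1, offset=1

Answer: L1[0]=0 -> L2[0][1]=91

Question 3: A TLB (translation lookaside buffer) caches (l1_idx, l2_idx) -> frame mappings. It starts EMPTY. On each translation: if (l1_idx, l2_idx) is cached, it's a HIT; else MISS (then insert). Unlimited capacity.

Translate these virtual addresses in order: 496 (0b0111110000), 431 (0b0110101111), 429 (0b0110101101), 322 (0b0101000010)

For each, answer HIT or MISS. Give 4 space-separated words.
vaddr=496: (3,3) not in TLB -> MISS, insert
vaddr=431: (3,1) not in TLB -> MISS, insert
vaddr=429: (3,1) in TLB -> HIT
vaddr=322: (2,2) not in TLB -> MISS, insert

Answer: MISS MISS HIT MISS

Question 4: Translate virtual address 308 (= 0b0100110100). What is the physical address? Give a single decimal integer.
vaddr = 308 = 0b0100110100
Split: l1_idx=2, l2_idx=1, offset=20
L1[2] = 1
L2[1][1] = 37
paddr = 37 * 32 + 20 = 1204

Answer: 1204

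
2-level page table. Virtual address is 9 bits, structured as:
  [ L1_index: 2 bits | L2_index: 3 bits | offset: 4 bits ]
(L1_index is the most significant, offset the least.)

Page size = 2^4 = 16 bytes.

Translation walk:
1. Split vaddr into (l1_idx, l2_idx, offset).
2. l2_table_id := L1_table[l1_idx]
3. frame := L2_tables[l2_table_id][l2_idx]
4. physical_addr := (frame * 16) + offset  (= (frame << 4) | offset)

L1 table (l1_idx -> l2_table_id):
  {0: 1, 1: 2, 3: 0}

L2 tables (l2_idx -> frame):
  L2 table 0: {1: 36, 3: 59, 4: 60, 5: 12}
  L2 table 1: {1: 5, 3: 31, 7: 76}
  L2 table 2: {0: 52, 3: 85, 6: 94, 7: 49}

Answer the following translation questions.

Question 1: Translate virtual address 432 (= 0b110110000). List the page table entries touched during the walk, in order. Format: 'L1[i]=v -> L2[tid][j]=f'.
Answer: L1[3]=0 -> L2[0][3]=59

Derivation:
vaddr = 432 = 0b110110000
Split: l1_idx=3, l2_idx=3, offset=0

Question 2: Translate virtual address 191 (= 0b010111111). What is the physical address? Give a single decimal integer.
vaddr = 191 = 0b010111111
Split: l1_idx=1, l2_idx=3, offset=15
L1[1] = 2
L2[2][3] = 85
paddr = 85 * 16 + 15 = 1375

Answer: 1375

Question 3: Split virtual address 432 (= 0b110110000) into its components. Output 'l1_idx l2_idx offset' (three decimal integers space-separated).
Answer: 3 3 0

Derivation:
vaddr = 432 = 0b110110000
  top 2 bits -> l1_idx = 3
  next 3 bits -> l2_idx = 3
  bottom 4 bits -> offset = 0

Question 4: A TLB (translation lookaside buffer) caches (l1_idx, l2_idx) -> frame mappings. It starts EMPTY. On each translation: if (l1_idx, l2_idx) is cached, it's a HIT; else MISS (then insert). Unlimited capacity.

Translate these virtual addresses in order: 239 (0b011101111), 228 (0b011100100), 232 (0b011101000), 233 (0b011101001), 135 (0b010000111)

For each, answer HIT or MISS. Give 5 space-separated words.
Answer: MISS HIT HIT HIT MISS

Derivation:
vaddr=239: (1,6) not in TLB -> MISS, insert
vaddr=228: (1,6) in TLB -> HIT
vaddr=232: (1,6) in TLB -> HIT
vaddr=233: (1,6) in TLB -> HIT
vaddr=135: (1,0) not in TLB -> MISS, insert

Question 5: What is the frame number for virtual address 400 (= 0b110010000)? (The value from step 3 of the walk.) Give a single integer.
vaddr = 400: l1_idx=3, l2_idx=1
L1[3] = 0; L2[0][1] = 36

Answer: 36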